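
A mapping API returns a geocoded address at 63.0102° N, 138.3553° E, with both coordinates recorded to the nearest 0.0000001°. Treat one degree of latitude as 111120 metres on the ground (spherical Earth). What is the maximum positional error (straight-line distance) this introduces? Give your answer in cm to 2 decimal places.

0.61 cm

Rounding to 7 decimal places leaves each coordinate within ±5e-08° of the true value.
N–S: 5e-08° × 111120 m/° = 0.005556 m.
E–W at 63.0102°: 5e-08° × 111120 × cos 63.0102° = 5e-08 × 111120 × 0.4538 ≈ 0.00252149 m.
The two errors are perpendicular, so the maximum displacement is √(0.005556² + 0.00252149²) ≈ 0.0061014 m.
That is 0.0061014 m = 0.61014 cm.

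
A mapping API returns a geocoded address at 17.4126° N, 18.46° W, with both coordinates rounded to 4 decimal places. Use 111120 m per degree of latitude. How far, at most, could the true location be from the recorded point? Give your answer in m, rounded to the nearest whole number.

8 m

Rounding to 4 decimal places leaves each coordinate within ±5e-05° of the true value.
North–south component: 5e-05° × 111120 = 5.556 m.
Longitude error → 5e-05 × 111120 × cos 17.4126° = 5e-05 × 111120 × 0.9542 ≈ 5.30139 m.
Combining orthogonally: (5.556² + 5.30139²)^½ ≈ 7.67945 m.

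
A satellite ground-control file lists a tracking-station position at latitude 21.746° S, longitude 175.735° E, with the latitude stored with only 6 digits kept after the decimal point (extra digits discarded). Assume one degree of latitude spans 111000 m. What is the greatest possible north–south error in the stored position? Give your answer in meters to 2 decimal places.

0.11 meters

Truncating at 6 decimal places can drop up to a full unit in the last place, so the latitude may be off by as much as 1e-06°.
Along the meridian that is 1e-06° × 111000 m/° = 0.111 m.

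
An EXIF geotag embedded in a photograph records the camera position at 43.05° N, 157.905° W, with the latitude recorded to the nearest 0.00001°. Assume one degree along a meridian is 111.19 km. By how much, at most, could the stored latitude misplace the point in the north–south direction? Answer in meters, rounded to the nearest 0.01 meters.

Rounding to 5 decimal places leaves the latitude within ±5e-06° of the true value.
North–south distance: 5e-06° × 111190 m/° = 0.55595 m.

0.56 meters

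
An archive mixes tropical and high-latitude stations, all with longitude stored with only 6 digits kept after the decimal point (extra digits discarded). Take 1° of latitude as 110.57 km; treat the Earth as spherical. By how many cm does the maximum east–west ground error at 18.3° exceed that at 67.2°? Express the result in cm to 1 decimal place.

Truncating at 6 decimal places can drop up to a full unit in the last place, so the longitude may be off by as much as 1e-06°.
Error at 18.3° = 1e-06° × 110570 × cos 18.3° ≈ 0.11057 × 0.9494 = 0.10498 m.
At 67.2°: 1e-06° × 110570 × cos 67.2° = 1e-06 × 110570 × 0.3875 ≈ 0.042848 m.
Difference: 0.10498 − 0.042848 = 0.06213 m.
That is 0.0621304 m = 6.213 cm.

6.2 cm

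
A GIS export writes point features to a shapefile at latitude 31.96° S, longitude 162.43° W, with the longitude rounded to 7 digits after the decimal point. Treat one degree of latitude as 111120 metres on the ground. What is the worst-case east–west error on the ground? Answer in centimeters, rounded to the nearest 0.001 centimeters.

0.471 centimeters

Rounding to 7 decimal places leaves the longitude within ±5e-08° of the true value.
Parallels shrink by cos φ, so at 31.96° a degree of longitude is 111120 × 0.8484 ≈ 94276.2 m.
East–west error: 5e-08° × 94276.2 m/° ≈ 0.00471381 m.
That is 0.00471381 m = 0.47138 cm.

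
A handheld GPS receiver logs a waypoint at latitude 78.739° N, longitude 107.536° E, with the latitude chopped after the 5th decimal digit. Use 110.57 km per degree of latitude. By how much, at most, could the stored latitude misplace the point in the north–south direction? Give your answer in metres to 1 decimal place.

1.1 metres

Truncating at 5 decimal places can drop up to a full unit in the last place, so the latitude may be off by as much as 1e-05°.
Along the meridian that is 1e-05° × 110570 m/° = 1.1057 m.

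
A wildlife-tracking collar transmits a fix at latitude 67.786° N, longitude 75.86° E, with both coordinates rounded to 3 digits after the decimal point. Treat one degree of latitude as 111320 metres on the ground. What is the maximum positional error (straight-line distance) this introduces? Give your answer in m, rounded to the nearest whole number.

60 m

Rounding to 3 decimal places leaves each coordinate within ±0.0005° of the true value.
Latitude error → 0.0005 × 111320 = 55.66 m along the meridian.
East–west component at 67.786°: 0.0005° × 111320 × cos 67.786° ≈ 0.0005 × 42086.4 ≈ 21.0432 m.
Worst case both components are at the extreme and orthogonal: √(55.66² + 21.0432²) ≈ 59.5051 m.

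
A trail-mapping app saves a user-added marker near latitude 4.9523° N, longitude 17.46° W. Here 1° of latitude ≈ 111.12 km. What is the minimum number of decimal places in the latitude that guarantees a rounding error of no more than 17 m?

4

One degree of latitude covers 111120 m.
With N decimal places the half-ulp bound is 0.5·10⁻ᴺ°, or 0.5·10⁻ᴺ × 111120 m on the ground.
Need 0.5 × 111120 × 10⁻ᴺ ≤ 17 → 10⁻ᴺ ≤ 3.060e-04, so N ≥ 3.51.
So 4 decimal places suffice (5.56 m); 3 would allow up to 55.6 m.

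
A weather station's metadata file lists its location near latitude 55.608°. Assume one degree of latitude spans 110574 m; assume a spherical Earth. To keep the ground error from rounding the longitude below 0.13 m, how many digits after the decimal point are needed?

At 55.608° one degree of longitude covers 110574 × cos 55.608° ≈ 110574 × 0.5649 ≈ 62457.9 m.
N decimal places → at most half a unit in the last place, 0.5 × 10⁻ᴺ° = 62457.9/2 × 10⁻ᴺ m.
Need 0.5 × 62457.9 × 10⁻ᴺ ≤ 0.13 → 10⁻ᴺ ≤ 4.163e-06, so N ≥ 5.38.
So 6 decimal places suffice (0.0312 m); 5 would allow up to 0.312 m.

6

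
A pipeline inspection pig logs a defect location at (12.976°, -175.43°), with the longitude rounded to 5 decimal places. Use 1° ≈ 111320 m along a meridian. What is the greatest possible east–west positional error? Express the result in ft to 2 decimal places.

Rounding to 5 decimal places leaves the longitude within ±5e-06° of the true value.
Parallels shrink by cos φ, so at 12.976° a degree of longitude is 111320 × 0.9745 ≈ 108477 m.
East–west error: 5e-06° × 108477 m/° ≈ 0.542387 m.
In feet: 0.542387 m ÷ 0.3048 ≈ 1.7795 ft.

1.78 ft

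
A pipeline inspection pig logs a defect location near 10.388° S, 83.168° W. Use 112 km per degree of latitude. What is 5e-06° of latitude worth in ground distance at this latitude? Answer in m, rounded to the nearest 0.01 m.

Along a meridian 5e-06° is 5e-06 × 112000 = 0.56 m.

0.56 m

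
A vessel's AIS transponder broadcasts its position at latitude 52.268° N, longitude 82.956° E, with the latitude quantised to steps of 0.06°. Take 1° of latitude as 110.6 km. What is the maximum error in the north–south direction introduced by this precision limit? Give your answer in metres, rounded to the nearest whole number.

With a 0.06° grid the true value lies within half a step, ±0.06°/2 = ±0.03°, of the stored one.
North–south distance: 0.03° × 110600 m/° = 3318 m.

3318 metres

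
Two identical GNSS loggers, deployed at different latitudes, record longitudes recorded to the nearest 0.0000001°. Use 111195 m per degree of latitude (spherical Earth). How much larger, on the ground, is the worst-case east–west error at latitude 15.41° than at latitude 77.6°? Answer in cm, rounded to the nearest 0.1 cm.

0.4 cm

Rounding to 7 decimal places leaves the longitude within ±5e-08° of the true value.
At 15.41°: 5e-08° × 111195 × cos 15.41° = 5e-08 × 111195 × 0.9640 ≈ 0.0053599 m.
Error at 77.6° = 5e-08° × 111195 × cos 77.6° ≈ 0.0055597 × 0.2147 = 0.0011939 m.
So the lower-latitude error exceeds the higher by 0.0053599 − 0.0011939 = 0.004166 m.
That is 0.004166 m = 0.4166 cm.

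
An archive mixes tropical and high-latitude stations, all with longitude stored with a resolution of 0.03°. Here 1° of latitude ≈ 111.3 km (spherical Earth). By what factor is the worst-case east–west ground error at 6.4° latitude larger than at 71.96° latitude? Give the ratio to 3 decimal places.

3.209

With a 0.03° grid the true value lies within half a step, ±0.03°/2 = ±0.015°, of the stored one.
Error at 6.4° = 0.015° × 111300 × cos 6.4° ≈ 1669.5 × 0.9938 = 1659.1 m.
At 71.96°: 0.015° × 111300 × cos 71.96° = 0.015 × 111300 × 0.3097 ≈ 517.01 m.
Ratio: 1659.1 / 517.01 = cos 6.4° / cos 71.96° ≈ 3.2090.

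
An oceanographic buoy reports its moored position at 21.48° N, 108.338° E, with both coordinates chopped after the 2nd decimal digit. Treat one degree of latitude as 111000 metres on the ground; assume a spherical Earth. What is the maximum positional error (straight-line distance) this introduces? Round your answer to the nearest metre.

1516 metres

Truncating at 2 decimal places can drop up to a full unit in the last place, so each coordinate may be off by as much as 0.01°.
N–S: 0.01° × 111000 m/° = 1110 m.
East–west component at 21.48°: 0.01° × 111000 × cos 21.48° ≈ 0.01 × 103291 ≈ 1032.91 m.
The two errors are perpendicular, so the maximum displacement is √(1110² + 1032.91²) ≈ 1516.24 m.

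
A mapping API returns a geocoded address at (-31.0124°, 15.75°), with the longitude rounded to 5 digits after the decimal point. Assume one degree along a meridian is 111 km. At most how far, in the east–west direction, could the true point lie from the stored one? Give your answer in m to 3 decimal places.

Rounding to 5 decimal places leaves the longitude within ±5e-06° of the true value.
One degree of longitude at 31.0124° is 111000 × cos 31.0124° ≈ 111000 × 0.8571 = 95133.2 m.
Maximum E–W displacement: 5e-06 × 95133.2 = 0.475666 m.

0.476 m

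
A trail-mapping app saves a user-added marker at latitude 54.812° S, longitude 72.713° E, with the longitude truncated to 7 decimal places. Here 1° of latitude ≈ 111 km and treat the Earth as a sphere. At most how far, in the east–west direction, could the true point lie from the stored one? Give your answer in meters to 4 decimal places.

Truncating at 7 decimal places can drop up to a full unit in the last place, so the longitude may be off by as much as 1e-07°.
At latitude 54.812° a degree of longitude spans 111000 m × cos 54.812° = 111000 × 0.5763 ≈ 63965 m.
So at most 1e-07° × 63965 ≈ 0.0063965 m east–west.

0.0064 meters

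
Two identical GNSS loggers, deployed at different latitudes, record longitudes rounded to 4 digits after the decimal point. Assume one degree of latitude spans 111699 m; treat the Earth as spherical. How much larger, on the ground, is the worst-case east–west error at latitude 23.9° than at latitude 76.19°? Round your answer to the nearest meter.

4 meters

Rounding to 4 decimal places leaves the longitude within ±5e-05° of the true value.
At 23.9°: 5e-05° × 111699 × cos 23.9° = 5e-05 × 111699 × 0.9143 ≈ 5.1061 m.
At 76.19°: 5e-05° × 111699 × cos 76.19° = 5e-05 × 111699 × 0.2387 ≈ 1.3331 m.
So the lower-latitude error exceeds the higher by 5.1061 − 1.3331 = 3.7729 m.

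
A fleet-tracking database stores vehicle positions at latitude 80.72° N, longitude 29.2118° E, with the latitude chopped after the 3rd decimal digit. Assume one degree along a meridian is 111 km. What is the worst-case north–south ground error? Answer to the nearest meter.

111 meters

Truncating at 3 decimal places can drop up to a full unit in the last place, so the latitude may be off by as much as 0.001°.
North–south distance: 0.001° × 111000 m/° = 111 m.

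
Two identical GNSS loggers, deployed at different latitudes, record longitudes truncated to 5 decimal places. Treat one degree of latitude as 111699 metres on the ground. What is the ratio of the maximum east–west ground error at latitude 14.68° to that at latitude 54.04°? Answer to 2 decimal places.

Truncating at 5 decimal places can drop up to a full unit in the last place, so the longitude may be off by as much as 1e-05°.
At 14.68°: 1e-05° × 111699 × cos 14.68° = 1e-05 × 111699 × 0.9674 ≈ 1.0805 m.
Error at 54.04° = 1e-05° × 111699 × cos 54.04° ≈ 1.117 × 0.5872 = 0.65592 m.
Ratio: 1.0805 / 0.65592 = cos 14.68° / cos 54.04° ≈ 1.6473.

1.65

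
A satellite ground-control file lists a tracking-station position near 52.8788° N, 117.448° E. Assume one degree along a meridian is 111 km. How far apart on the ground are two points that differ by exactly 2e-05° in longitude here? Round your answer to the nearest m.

2e-05° of longitude at 52.8788° is 2e-05 × 111000 × cos 52.8788° ≈ 2e-05 × 66988.8 = 1.33978 m.

1 m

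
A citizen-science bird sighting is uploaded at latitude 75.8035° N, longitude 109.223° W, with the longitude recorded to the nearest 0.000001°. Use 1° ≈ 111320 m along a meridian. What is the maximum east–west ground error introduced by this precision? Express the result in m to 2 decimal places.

Rounding to 6 decimal places leaves the longitude within ±5e-07° of the true value.
One degree of longitude at 75.8035° is 111320 × cos 75.8035° ≈ 111320 × 0.2452 = 27301 m.
East–west error: 5e-07° × 27301 m/° ≈ 0.0136505 m.

0.01 m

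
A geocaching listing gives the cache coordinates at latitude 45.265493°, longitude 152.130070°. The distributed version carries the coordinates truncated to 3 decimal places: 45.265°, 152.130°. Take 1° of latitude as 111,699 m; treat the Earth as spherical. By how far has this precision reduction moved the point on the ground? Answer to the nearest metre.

55 metres

The latitude changed by +0.000493° and the longitude by +0.000070°.
North–south shift: 0.000493 × 111699 = 55.0676 m.
East–west at this latitude: 0.000070° × 111699 × cos 45.265° ≈ 0.000070 × 78617 = 5.50319 m.
Distance: √(55.0676² + 5.50319²) ≈ 55.3419 m.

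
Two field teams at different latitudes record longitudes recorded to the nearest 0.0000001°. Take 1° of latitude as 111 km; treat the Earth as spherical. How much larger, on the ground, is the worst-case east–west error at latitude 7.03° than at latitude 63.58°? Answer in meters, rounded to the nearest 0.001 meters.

0.003 meters

Rounding to 7 decimal places leaves the longitude within ±5e-08° of the true value.
Error at 7.03° = 5e-08° × 111000 × cos 7.03° ≈ 0.00555 × 0.9925 = 0.0055083 m.
At 63.58°: 5e-08° × 111000 × cos 63.58° = 5e-08 × 111000 × 0.4449 ≈ 0.0024695 m.
So the lower-latitude error exceeds the higher by 0.0055083 − 0.0024695 = 0.0030388 m.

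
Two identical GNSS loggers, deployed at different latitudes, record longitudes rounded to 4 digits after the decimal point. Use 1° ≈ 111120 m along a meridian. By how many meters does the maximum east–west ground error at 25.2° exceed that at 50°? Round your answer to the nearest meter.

Rounding to 4 decimal places leaves the longitude within ±5e-05° of the true value.
Error at 25.2° = 5e-05° × 111120 × cos 25.2° ≈ 5.556 × 0.9048 = 5.0272 m.
At 50°: 5e-05° × 111120 × cos 50° = 5e-05 × 111120 × 0.6428 ≈ 3.5713 m.
So the lower-latitude error exceeds the higher by 5.0272 − 3.5713 = 1.4559 m.

1 meters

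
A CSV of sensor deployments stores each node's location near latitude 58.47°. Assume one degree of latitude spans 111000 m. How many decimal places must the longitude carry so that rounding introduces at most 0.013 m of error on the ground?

At 58.47° one degree of longitude covers 111000 × cos 58.47° ≈ 111000 × 0.5229 ≈ 58046.9 m.
N decimal places → at most half a unit in the last place, 0.5 × 10⁻ᴺ° = 58046.9/2 × 10⁻ᴺ m.
Need 0.5 × 58046.9 × 10⁻ᴺ ≤ 0.013 → 10⁻ᴺ ≤ 4.479e-07, so N ≥ 6.35.
N = 6 would give 0.029 m (too coarse); N = 7 gives 0.0029 m ≤ 0.013 m.

7 decimal places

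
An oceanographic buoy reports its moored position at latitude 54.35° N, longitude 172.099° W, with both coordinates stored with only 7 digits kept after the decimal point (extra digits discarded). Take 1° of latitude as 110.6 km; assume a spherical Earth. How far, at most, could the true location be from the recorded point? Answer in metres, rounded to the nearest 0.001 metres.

Truncating at 7 decimal places can drop up to a full unit in the last place, so each coordinate may be off by as much as 1e-07°.
Latitude error → 1e-07 × 110600 = 0.01106 m along the meridian.
E–W at 54.35°: 1e-07° × 110600 × cos 54.35° = 1e-07 × 110600 × 0.5828 ≈ 0.00644613 m.
Combining orthogonally: (0.01106² + 0.00644613²)^½ ≈ 0.0128014 m.

0.013 metres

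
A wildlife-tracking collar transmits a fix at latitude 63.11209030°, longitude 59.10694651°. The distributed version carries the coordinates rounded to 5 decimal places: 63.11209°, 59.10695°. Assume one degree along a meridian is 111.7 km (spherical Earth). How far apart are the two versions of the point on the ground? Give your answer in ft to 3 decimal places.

0.589 ft

Δlat = 63.11209030 − 63.11209 = +0.00000030°; Δlon = 59.10694651 − 59.10695 = -0.00000349°.
N–S: 0.00000030° × 111700 m/° = 0.03351 m.
E–W at 63.1121°: -0.00000349° × 111700 × cos 63.1121° = -0.00000349 × 111700 × 0.4522 ≈ -0.176301 m.
Hypotenuse of the two orthogonal shifts: √(0.03351² + 0.176301²) = 0.179457 m.
In feet: 0.179457 m ÷ 0.3048 ≈ 0.58877 ft.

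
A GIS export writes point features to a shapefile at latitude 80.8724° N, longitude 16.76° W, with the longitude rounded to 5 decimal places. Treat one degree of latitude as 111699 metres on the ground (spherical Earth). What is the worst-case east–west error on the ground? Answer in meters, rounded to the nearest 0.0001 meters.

0.0886 meters

Rounding to 5 decimal places leaves the longitude within ±5e-06° of the true value.
One degree of longitude at 80.8724° is 111699 × cos 80.8724° ≈ 111699 × 0.1586 = 17719.2 m.
East–west error: 5e-06° × 17719.2 m/° ≈ 0.0885961 m.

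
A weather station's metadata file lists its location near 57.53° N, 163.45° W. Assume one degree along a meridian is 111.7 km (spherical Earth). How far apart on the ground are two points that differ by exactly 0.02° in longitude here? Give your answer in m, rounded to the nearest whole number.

1199 m

One degree of longitude here spans 111700 × cos 57.53° = 111700 × 0.5369 ≈ 59967 m; 0.02° of that is 1199.34 m.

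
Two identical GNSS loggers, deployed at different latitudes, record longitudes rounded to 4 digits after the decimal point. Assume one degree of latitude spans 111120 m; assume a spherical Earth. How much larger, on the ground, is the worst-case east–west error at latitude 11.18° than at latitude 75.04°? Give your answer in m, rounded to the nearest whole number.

4 m

Rounding to 4 decimal places leaves the longitude within ±5e-05° of the true value.
Error at 11.18° = 5e-05° × 111120 × cos 11.18° ≈ 5.556 × 0.9810 = 5.4506 m.
At 75.04°: 5e-05° × 111120 × cos 75.04° = 5e-05 × 111120 × 0.2581 ≈ 1.4343 m.
Difference: 5.4506 − 1.4343 = 4.0163 m.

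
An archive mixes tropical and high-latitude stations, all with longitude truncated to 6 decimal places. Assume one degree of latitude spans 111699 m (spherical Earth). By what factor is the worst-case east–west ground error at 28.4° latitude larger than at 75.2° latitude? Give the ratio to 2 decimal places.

Truncating at 6 decimal places can drop up to a full unit in the last place, so the longitude may be off by as much as 1e-06°.
At 28.4°: 1e-06° × 111699 × cos 28.4° = 1e-06 × 111699 × 0.8796 ≈ 0.098256 m.
Error at 75.2° = 1e-06° × 111699 × cos 75.2° ≈ 0.1117 × 0.2554 = 0.028533 m.
The ratio reduces to cos 28.4° / cos 75.2° = 0.8796/0.2554 ≈ 3.4436.

3.44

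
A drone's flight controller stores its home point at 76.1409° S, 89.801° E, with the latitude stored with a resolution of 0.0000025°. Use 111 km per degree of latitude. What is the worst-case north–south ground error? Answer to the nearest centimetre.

14 centimetres

With a 0.0000025° grid the true value lies within half a step, ±0.0000025°/2 = ±1.25e-06°, of the stored one.
So the N–S error is at most 1.25e-06 × 111000 = 0.13875 m.
That is 0.13875 m = 13.875 cm.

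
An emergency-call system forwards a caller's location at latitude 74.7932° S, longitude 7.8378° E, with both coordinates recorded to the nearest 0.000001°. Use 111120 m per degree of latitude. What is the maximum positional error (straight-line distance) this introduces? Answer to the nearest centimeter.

Rounding to 6 decimal places leaves each coordinate within ±5e-07° of the true value.
North–south component: 5e-07° × 111120 = 0.05556 m.
East–west component at 74.7932°: 5e-07° × 111120 × cos 74.7932° ≈ 5e-07 × 29147.2 ≈ 0.0145736 m.
The two errors are perpendicular, so the maximum displacement is √(0.05556² + 0.0145736²) ≈ 0.0574396 m.
That is 0.0574396 m = 5.744 cm.

6 centimeters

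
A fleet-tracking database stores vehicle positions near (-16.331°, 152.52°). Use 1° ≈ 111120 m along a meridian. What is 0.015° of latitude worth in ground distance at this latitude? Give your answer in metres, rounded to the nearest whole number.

1667 metres

Along a meridian 0.015° is 0.015 × 111120 = 1666.8 m.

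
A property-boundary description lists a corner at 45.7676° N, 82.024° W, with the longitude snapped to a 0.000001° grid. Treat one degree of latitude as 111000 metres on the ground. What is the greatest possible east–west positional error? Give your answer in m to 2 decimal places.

With a 0.000001° grid the true value lies within half a step, ±0.000001°/2 = ±5e-07°, of the stored one.
At latitude 45.7676° a degree of longitude spans 111000 m × cos 45.7676° = 111000 × 0.6976 ≈ 77430.3 m.
Maximum E–W displacement: 5e-07 × 77430.3 = 0.0387152 m.

0.04 m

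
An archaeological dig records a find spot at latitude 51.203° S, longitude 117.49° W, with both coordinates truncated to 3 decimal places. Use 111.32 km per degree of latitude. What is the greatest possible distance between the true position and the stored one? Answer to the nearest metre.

Truncating at 3 decimal places can drop up to a full unit in the last place, so each coordinate may be off by as much as 0.001°.
North–south component: 0.001° × 111320 = 111.32 m.
East–west component at 51.203°: 0.001° × 111320 × cos 51.203° ≈ 0.001 × 69749 ≈ 69.749 m.
Combining orthogonally: (111.32² + 69.749²)^½ ≈ 131.366 m.

131 metres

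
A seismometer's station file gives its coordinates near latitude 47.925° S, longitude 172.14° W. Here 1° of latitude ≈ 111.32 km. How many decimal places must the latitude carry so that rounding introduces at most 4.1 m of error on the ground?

One degree of latitude covers 111320 m.
With N decimal places the half-ulp bound is 0.5·10⁻ᴺ°, or 0.5·10⁻ᴺ × 111320 m on the ground.
Setting 55660 × 10⁻ᴺ ≤ 4.1 gives 10ᴺ ≥ 1.358e+04, i.e. N ≥ 4.13.
At 4 places the error can reach 5.57 m, but 5 places keeps it to 0.557 m.

5 decimal places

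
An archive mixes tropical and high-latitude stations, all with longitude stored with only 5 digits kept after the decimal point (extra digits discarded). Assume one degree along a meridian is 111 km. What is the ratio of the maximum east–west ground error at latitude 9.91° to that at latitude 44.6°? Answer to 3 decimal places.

1.383

Truncating at 5 decimal places can drop up to a full unit in the last place, so the longitude may be off by as much as 1e-05°.
Error at 9.91° = 1e-05° × 111000 × cos 9.91° ≈ 1.11 × 0.9851 = 1.0934 m.
At 44.6°: 1e-05° × 111000 × cos 44.6° = 1e-05 × 111000 × 0.7120 ≈ 0.79035 m.
The ratio reduces to cos 9.91° / cos 44.6° = 0.9851/0.7120 ≈ 1.3835.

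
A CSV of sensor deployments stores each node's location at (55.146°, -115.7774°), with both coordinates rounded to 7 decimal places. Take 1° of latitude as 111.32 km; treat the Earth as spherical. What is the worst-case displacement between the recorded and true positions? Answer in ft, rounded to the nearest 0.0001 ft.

Rounding to 7 decimal places leaves each coordinate within ±5e-08° of the true value.
N–S: 5e-08° × 111320 m/° = 0.005566 m.
E–W at 55.146°: 5e-08° × 111320 × cos 55.146° = 5e-08 × 111320 × 0.5715 ≈ 0.0031809 m.
Worst case both components are at the extreme and orthogonal: √(0.005566² + 0.0031809²) ≈ 0.00641081 m.
Converting: 0.00641081 m × 3.2808 ft/m ≈ 0.021033 ft.

0.0210 ft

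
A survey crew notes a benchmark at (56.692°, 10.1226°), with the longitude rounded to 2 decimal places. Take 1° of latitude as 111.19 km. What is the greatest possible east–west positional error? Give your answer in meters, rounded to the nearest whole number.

Rounding to 2 decimal places leaves the longitude within ±0.005° of the true value.
Parallels shrink by cos φ, so at 56.692° a degree of longitude is 111190 × 0.5491 ≈ 61058.8 m.
So at most 0.005° × 61058.8 ≈ 305.294 m east–west.

305 meters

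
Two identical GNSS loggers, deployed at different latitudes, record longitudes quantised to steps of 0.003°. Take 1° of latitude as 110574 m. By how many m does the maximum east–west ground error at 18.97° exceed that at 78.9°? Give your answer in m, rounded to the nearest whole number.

With a 0.003° grid the true value lies within half a step, ±0.003°/2 = ±0.0015°, of the stored one.
Error at 18.97° = 0.0015° × 110574 × cos 18.97° ≈ 165.86 × 0.9457 = 156.85 m.
At 78.9°: 0.0015° × 110574 × cos 78.9° = 0.0015 × 110574 × 0.1925 ≈ 31.932 m.
Difference: 156.85 − 31.932 = 124.92 m.

125 m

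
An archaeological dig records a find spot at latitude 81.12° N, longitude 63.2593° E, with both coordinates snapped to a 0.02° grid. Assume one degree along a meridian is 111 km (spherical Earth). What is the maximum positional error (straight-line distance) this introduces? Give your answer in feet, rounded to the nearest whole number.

With a 0.02° grid the true value lies within half a step, ±0.02°/2 = ±0.01°, of the stored one.
North–south component: 0.01° × 111000 = 1110 m.
Longitude error → 0.01 × 111000 × cos 81.12° = 0.01 × 111000 × 0.1544 ≈ 171.346 m.
The two errors are perpendicular, so the maximum displacement is √(1110² + 171.346²) ≈ 1123.15 m.
In feet: 1123.15 m ÷ 0.3048 ≈ 3684.9 ft.

3685 feet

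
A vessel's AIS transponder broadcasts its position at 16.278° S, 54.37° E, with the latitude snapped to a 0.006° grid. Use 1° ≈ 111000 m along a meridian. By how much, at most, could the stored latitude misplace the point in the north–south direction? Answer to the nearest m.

333 m

With a 0.006° grid the true value lies within half a step, ±0.006°/2 = ±0.003°, of the stored one.
Along the meridian that is 0.003° × 111000 m/° = 333 m.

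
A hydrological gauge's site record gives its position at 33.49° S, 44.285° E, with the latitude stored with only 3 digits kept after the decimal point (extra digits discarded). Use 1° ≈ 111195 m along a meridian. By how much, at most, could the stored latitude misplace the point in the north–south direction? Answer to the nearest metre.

Truncating at 3 decimal places can drop up to a full unit in the last place, so the latitude may be off by as much as 0.001°.
So the N–S error is at most 0.001 × 111195 = 111.195 m.

111 metres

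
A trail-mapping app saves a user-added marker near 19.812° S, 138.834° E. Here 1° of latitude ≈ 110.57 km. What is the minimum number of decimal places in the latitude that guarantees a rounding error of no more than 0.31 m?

6 decimal places

One degree of latitude covers 110570 m.
With N decimal places the half-ulp bound is 0.5·10⁻ᴺ°, or 0.5·10⁻ᴺ × 110570 m on the ground.
Need 0.5 × 110570 × 10⁻ᴺ ≤ 0.31 → 10⁻ᴺ ≤ 5.607e-06, so N ≥ 5.25.
So 6 decimal places suffice (0.0553 m); 5 would allow up to 0.553 m.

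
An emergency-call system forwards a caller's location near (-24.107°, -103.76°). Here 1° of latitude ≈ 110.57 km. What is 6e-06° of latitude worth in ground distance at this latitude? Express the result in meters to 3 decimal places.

6e-06° × 110570 m/° = 0.66342 m.

0.663 meters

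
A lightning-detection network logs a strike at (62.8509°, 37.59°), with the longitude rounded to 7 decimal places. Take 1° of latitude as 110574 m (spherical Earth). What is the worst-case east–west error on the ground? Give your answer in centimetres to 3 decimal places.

0.252 centimetres

Rounding to 7 decimal places leaves the longitude within ±5e-08° of the true value.
Parallels shrink by cos φ, so at 62.8509° a degree of longitude is 110574 × 0.4563 ≈ 50455.8 m.
Maximum E–W displacement: 5e-08 × 50455.8 = 0.00252279 m.
That is 0.00252279 m = 0.25228 cm.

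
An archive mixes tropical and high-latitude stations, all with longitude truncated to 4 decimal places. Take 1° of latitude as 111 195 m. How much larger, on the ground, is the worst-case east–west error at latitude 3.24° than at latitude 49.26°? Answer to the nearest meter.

Truncating at 4 decimal places can drop up to a full unit in the last place, so the longitude may be off by as much as 0.0001°.
At 3.24°: 0.0001° × 111195 × cos 3.24° = 0.0001 × 111195 × 0.9984 ≈ 11.102 m.
Error at 49.26° = 0.0001° × 111195 × cos 49.26° ≈ 11.12 × 0.6526 = 7.2569 m.
So the lower-latitude error exceeds the higher by 11.102 − 7.2569 = 3.8448 m.

4 meters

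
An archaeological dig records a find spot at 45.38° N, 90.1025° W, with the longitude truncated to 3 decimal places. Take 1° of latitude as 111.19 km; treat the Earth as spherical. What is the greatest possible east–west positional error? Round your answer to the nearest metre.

78 metres

Truncating at 3 decimal places can drop up to a full unit in the last place, so the longitude may be off by as much as 0.001°.
One degree of longitude at 45.38° is 111190 × cos 45.38° ≈ 111190 × 0.7024 = 78100 m.
East–west error: 0.001° × 78100 m/° ≈ 78.1 m.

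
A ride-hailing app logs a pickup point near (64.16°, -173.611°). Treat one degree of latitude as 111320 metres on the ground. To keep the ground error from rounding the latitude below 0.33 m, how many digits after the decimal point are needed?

One degree of latitude covers 111320 m.
N decimal places → at most half a unit in the last place, 0.5 × 10⁻ᴺ° = 111320/2 × 10⁻ᴺ m.
Setting 55660 × 10⁻ᴺ ≤ 0.33 gives 10ᴺ ≥ 1.687e+05, i.e. N ≥ 5.23.
So 6 decimal places suffice (0.0557 m); 5 would allow up to 0.557 m.

6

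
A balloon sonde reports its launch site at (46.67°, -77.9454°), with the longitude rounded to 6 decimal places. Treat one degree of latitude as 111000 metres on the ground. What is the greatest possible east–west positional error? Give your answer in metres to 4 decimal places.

0.0381 metres

Rounding to 6 decimal places leaves the longitude within ±5e-07° of the true value.
At latitude 46.67° a degree of longitude spans 111000 m × cos 46.67° = 111000 × 0.6862 ≈ 76168.1 m.
So at most 5e-07° × 76168.1 ≈ 0.0380841 m east–west.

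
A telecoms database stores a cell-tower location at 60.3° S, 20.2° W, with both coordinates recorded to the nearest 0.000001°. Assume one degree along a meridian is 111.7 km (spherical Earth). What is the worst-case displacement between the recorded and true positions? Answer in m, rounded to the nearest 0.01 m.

0.06 m

Rounding to 6 decimal places leaves each coordinate within ±5e-07° of the true value.
N–S: 5e-07° × 111700 m/° = 0.05585 m.
E–W at 60.3°: 5e-07° × 111700 × cos 60.3° = 5e-07 × 111700 × 0.4955 ≈ 0.0276714 m.
The two errors are perpendicular, so the maximum displacement is √(0.05585² + 0.0276714²) ≈ 0.0623292 m.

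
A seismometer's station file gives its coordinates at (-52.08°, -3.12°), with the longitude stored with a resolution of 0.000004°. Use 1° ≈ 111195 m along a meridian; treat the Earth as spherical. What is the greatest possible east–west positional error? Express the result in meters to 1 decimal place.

With a 0.000004° grid the true value lies within half a step, ±0.000004°/2 = ±2e-06°, of the stored one.
Parallels shrink by cos φ, so at 52.08° a degree of longitude is 111195 × 0.6146 ≈ 68336.1 m.
So at most 2e-06° × 68336.1 ≈ 0.136672 m east–west.

0.1 meters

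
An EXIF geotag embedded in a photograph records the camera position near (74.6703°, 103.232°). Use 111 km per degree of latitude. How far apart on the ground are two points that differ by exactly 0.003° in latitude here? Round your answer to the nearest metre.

Along a meridian 0.003° is 0.003 × 111000 = 333 m.

333 metres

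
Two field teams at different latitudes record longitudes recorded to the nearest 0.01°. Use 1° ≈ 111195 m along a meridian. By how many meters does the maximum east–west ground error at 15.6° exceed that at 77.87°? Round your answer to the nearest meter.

Rounding to 2 decimal places leaves the longitude within ±0.005° of the true value.
At 15.6°: 0.005° × 111195 × cos 15.6° = 0.005 × 111195 × 0.9632 ≈ 535.49 m.
At 77.87°: 0.005° × 111195 × cos 77.87° = 0.005 × 111195 × 0.2101 ≈ 116.83 m.
Difference: 535.49 − 116.83 = 418.67 m.

419 meters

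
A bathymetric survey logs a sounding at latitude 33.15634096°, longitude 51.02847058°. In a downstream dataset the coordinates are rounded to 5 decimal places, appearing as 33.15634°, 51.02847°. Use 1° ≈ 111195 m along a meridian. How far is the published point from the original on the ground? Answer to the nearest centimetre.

12 centimetres

The latitude changed by +0.00000096° and the longitude by +0.00000058°.
N–S: 0.00000096° × 111195 m/° = 0.106747 m.
East–west at this latitude: 0.00000058° × 111195 × cos 33.1563° ≈ 0.00000058 × 93090.4 = 0.0539924 m.
Hypotenuse of the two orthogonal shifts: √(0.106747² + 0.0539924²) = 0.119625 m.
That is 0.119625 m = 11.963 cm.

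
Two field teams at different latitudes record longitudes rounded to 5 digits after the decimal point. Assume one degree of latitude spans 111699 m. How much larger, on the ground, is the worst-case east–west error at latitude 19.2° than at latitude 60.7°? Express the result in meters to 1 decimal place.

0.3 meters

Rounding to 5 decimal places leaves the longitude within ±5e-06° of the true value.
Error at 19.2° = 5e-06° × 111699 × cos 19.2° ≈ 0.5585 × 0.9444 = 0.52743 m.
Error at 60.7° = 5e-06° × 111699 × cos 60.7° ≈ 0.5585 × 0.4894 = 0.27332 m.
Difference: 0.52743 − 0.27332 = 0.25411 m.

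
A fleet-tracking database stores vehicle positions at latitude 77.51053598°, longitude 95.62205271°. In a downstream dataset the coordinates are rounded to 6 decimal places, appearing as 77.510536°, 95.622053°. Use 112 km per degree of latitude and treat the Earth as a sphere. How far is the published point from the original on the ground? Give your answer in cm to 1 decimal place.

The latitude changed by -0.00000002° and the longitude by -0.00000029°.
North–south shift: -0.00000002 × 112000 = -0.00224 m.
E–W at 77.5105°: -0.00000029° × 112000 × cos 77.5105° = -0.00000029 × 112000 × 0.2163 ≈ -0.00702413 m.
Distance: √(0.00224² + 0.00702413²) ≈ 0.00737265 m.
That is 0.00737265 m = 0.73726 cm.

0.7 cm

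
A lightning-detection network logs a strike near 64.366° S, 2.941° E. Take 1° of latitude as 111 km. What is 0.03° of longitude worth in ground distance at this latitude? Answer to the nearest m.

1441 m

At 64.366° a degree of longitude is 111000 × cos 64.366° ≈ 48020.9 m, so 0.03° corresponds to 1440.63 m.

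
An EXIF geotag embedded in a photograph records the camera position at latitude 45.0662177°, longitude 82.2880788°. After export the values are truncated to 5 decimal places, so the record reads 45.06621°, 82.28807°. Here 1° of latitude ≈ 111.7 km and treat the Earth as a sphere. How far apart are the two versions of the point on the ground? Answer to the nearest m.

1 m

The latitude changed by +0.0000077° and the longitude by +0.0000088°.
N–S: 0.0000077° × 111700 m/° = 0.86009 m.
E–W at 45.0662°: 0.0000088° × 111700 × cos 45.0662° = 0.0000088 × 111700 × 0.7063 ≈ 0.694254 m.
Distance: √(0.86009² + 0.694254²) ≈ 1.10533 m.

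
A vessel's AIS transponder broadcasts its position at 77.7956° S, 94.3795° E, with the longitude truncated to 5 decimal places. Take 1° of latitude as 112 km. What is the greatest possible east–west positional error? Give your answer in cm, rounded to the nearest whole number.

24 cm

Truncating at 5 decimal places can drop up to a full unit in the last place, so the longitude may be off by as much as 1e-05°.
One degree of longitude at 77.7956° is 112000 × cos 77.7956° ≈ 112000 × 0.2114 = 23676.8 m.
Maximum E–W displacement: 1e-05 × 23676.8 = 0.236768 m.
That is 0.236768 m = 23.677 cm.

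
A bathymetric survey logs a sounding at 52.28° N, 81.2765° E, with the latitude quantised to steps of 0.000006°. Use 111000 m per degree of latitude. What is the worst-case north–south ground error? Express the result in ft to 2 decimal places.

With a 0.000006° grid the true value lies within half a step, ±0.000006°/2 = ±3e-06°, of the stored one.
North–south distance: 3e-06° × 111000 m/° = 0.333 m.
In feet: 0.333 m ÷ 0.3048 ≈ 1.0925 ft.

1.09 ft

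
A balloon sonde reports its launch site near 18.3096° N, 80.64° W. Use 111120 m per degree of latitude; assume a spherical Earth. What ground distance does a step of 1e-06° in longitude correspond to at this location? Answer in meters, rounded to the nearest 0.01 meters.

0.11 meters

1e-06° of longitude at 18.3096° is 1e-06 × 111120 × cos 18.3096° ≈ 1e-06 × 105494 = 0.105494 m.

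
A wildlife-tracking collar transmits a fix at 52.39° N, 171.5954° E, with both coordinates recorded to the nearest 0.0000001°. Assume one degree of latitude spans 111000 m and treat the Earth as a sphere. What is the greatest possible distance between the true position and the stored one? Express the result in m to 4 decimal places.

Rounding to 7 decimal places leaves each coordinate within ±5e-08° of the true value.
N–S: 5e-08° × 111000 m/° = 0.00555 m.
Longitude error → 5e-08 × 111000 × cos 52.39° = 5e-08 × 111000 × 0.6103 ≈ 0.00338707 m.
Worst case both components are at the extreme and orthogonal: √(0.00555² + 0.00338707²) ≈ 0.0065019 m.

0.0065 m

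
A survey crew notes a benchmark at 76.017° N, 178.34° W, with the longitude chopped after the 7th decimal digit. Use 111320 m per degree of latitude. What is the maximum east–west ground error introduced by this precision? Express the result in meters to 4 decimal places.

Truncating at 7 decimal places can drop up to a full unit in the last place, so the longitude may be off by as much as 1e-07°.
At latitude 76.017° a degree of longitude spans 111320 m × cos 76.017° = 111320 × 0.2416 ≈ 26898.7 m.
So at most 1e-07° × 26898.7 ≈ 0.00268987 m east–west.

0.0027 meters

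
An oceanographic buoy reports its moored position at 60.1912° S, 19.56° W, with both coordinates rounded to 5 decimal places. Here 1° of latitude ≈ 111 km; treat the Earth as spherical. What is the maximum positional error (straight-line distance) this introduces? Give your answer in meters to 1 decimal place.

Rounding to 5 decimal places leaves each coordinate within ±5e-06° of the true value.
Latitude error → 5e-06 × 111000 = 0.555 m along the meridian.
East–west component at 60.1912°: 5e-06° × 111000 × cos 60.1912° ≈ 5e-06 × 55178.9 ≈ 0.275895 m.
The two errors are perpendicular, so the maximum displacement is √(0.555² + 0.275895²) ≈ 0.619793 m.

0.6 meters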